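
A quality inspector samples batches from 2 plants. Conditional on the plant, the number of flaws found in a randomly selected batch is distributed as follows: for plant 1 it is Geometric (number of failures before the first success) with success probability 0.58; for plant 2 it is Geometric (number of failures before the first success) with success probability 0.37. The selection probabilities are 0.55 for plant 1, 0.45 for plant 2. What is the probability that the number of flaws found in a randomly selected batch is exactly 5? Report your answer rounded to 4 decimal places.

0.0207

Conditional on each plant, P(X = 5): 1: 0.00758009; 2: 0.0367202.
By total probability, P(X = 5) = 0.55·0.00758009 + 0.45·0.0367202 = 0.0206931.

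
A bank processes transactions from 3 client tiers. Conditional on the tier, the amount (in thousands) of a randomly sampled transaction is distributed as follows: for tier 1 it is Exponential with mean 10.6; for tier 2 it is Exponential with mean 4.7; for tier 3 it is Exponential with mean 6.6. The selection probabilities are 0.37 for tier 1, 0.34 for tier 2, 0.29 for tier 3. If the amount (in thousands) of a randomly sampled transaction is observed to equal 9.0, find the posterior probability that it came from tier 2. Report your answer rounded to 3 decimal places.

Likelihoods f(9.0 | ·): 1: 0.0403602; 2: 0.0313527; 3: 0.0387468.
Posterior ∝ prior × likelihood. Numerator for 2: 0.34·0.0313527 = 0.0106599.
Normalizing constant: 0.37·0.0403602 + 0.34·0.0313527 + 0.29·0.0387468 = 0.0368298.
P(2 | observation) = 0.0106599 / 0.0368298 = 0.289437.

0.289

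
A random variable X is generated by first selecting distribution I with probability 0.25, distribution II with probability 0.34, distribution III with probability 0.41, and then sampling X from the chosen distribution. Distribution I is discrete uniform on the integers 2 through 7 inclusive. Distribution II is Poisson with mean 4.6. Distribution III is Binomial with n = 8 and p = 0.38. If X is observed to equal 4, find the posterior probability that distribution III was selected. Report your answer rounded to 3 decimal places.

0.456

Likelihoods P(X=4 | ·): I: 0.166667; II: 0.187528; III: 0.215675.
Posterior ∝ prior × likelihood. Numerator for III: 0.41·0.215675 = 0.0884266.
Normalizing constant: 0.25·0.166667 + 0.34·0.187528 + 0.41·0.215675 = 0.193853.
P(III | observation) = 0.0884266 / 0.193853 = 0.456154.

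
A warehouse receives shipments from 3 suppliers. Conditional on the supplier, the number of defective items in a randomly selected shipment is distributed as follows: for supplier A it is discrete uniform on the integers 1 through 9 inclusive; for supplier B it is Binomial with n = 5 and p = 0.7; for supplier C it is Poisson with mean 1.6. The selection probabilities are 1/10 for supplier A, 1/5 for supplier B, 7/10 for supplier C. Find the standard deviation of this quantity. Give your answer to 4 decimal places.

Per component, A: μ=5, E[X²]=31.6667; B: μ=3.5, E[X²]=13.3; C: μ=1.6, E[X²]=4.16.
E[X] = 0.1·5 + 0.2·3.5 + 0.7·1.6 = 2.32.
E[X²] = 0.1·31.6667 + 0.2·13.3 + 0.7·4.16 = 8.73867.
Var(X) = E[X²] − (E[X])² = 8.73867 − 5.3824 = 3.35627.
SD(X) = √3.35627 = 1.83201.

1.8320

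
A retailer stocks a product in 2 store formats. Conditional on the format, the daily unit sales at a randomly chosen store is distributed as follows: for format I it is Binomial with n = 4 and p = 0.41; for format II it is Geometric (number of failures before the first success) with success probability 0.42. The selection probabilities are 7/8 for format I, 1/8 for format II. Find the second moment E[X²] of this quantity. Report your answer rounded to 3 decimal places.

For each component E[X²] = Var + (mean)², giving I: 3.6572; II: 5.19501.
Overall E[X²] = 0.875·3.6572 + 0.125·5.19501 = 3.84943.

3.849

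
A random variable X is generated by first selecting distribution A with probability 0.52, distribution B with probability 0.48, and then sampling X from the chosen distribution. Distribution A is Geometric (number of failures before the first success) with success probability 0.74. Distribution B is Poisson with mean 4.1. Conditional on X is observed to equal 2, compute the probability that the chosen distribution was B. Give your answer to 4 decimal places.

Likelihoods P(X=2 | ·): A: 0.050024; B: 0.139293.
Posterior ∝ prior × likelihood. Numerator for B: 0.48·0.139293 = 0.0668608.
Normalizing constant: 0.52·0.050024 + 0.48·0.139293 = 0.0928733.
P(B | observation) = 0.0668608 / 0.0928733 = 0.719914.

0.7199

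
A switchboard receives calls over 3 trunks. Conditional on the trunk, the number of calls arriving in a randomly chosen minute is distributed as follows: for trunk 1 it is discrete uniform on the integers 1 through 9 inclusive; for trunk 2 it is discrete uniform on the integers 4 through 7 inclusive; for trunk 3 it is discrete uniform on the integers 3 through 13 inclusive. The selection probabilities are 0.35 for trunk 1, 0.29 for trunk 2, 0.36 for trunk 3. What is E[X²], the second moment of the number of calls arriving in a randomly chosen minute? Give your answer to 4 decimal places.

46.8583

For each component E[X²] = Var + (mean)², giving 1: 31.6667; 2: 31.5; 3: 74.
Overall E[X²] = 0.35·31.6667 + 0.29·31.5 + 0.36·74 = 46.8583.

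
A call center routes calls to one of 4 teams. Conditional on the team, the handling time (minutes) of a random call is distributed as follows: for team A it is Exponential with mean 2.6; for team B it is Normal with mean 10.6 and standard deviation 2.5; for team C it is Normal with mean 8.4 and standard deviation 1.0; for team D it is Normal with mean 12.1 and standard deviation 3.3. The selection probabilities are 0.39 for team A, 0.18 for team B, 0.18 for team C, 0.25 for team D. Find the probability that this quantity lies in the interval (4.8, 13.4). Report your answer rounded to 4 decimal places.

Conditional on each team, P(4.8 < X < 13.4): A: 0.152066; B: 0.858473; C: 0.999841; D: 0.639708.
By total probability, P(4.8 < X < 13.4) = 0.39·0.152066 + 0.18·0.858473 + 0.18·0.999841 + 0.25·0.639708 = 0.553729.

0.5537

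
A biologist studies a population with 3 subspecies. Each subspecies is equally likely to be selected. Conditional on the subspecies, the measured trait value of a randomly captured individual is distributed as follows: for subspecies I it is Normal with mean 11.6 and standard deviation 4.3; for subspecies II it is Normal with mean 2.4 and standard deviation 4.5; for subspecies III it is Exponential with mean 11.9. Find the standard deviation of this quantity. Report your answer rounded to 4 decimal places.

Per component, I: μ=11.6, E[X²]=153.05; II: μ=2.4, E[X²]=26.01; III: μ=11.9, E[X²]=283.22.
E[X] = 0.333333·11.6 + 0.333333·2.4 + 0.333333·11.9 = 8.63333.
E[X²] = 0.333333·153.05 + 0.333333·26.01 + 0.333333·283.22 = 154.093.
Var(X) = E[X²] − (E[X])² = 154.093 − 74.5344 = 79.5589.
SD(X) = √79.5589 = 8.91958.

8.9196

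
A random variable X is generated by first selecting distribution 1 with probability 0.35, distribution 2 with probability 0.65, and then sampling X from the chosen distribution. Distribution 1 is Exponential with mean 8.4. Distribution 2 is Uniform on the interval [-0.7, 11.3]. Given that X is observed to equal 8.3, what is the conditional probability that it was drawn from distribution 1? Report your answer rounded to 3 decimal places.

Likelihoods f(8.3 | ·): 1: 0.0443197; 2: 0.0833333.
Posterior ∝ prior × likelihood. Numerator for 1: 0.35·0.0443197 = 0.0155119.
Normalizing constant: 0.35·0.0443197 + 0.65·0.0833333 = 0.0696785.
P(1 | observation) = 0.0155119 / 0.0696785 = 0.222621.

0.223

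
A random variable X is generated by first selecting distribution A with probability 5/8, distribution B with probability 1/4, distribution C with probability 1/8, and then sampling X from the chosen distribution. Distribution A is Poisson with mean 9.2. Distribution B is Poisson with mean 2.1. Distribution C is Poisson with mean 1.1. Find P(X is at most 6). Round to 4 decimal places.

Conditional on each component, P(X ≤ 6): A: 0.189165; B: 0.994138; C: 0.999851.
By total probability, P(X ≤ 6) = 0.625·0.189165 + 0.25·0.994138 + 0.125·0.999851 = 0.491744.

0.4917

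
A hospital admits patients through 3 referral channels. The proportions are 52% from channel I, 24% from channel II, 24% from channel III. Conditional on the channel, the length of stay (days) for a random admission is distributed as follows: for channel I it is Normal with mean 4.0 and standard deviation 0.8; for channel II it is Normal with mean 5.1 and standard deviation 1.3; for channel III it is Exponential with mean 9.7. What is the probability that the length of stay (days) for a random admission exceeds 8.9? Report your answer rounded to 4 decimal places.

0.0963

Conditional on each channel, P(X > 8.9): I: 4.53418e-10; II: 0.00173295; III: 0.399506.
By total probability, P(X > 8.9) = 0.52·4.53418e-10 + 0.24·0.00173295 + 0.24·0.399506 = 0.0962974.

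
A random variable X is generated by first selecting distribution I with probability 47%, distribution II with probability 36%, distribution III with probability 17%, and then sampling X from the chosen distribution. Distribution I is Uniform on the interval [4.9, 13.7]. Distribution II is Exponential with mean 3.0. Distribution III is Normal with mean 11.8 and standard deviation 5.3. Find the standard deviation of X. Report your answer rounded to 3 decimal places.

Per component, I: μ=9.3, E[X²]=92.9433; II: μ=3, E[X²]=18; III: μ=11.8, E[X²]=167.33.
E[X] = 0.47·9.3 + 0.36·3 + 0.17·11.8 = 7.457.
E[X²] = 0.47·92.9433 + 0.36·18 + 0.17·167.33 = 78.6095.
Var(X) = E[X²] − (E[X])² = 78.6095 − 55.6068 = 23.0026.
SD(X) = √23.0026 = 4.7961.

4.796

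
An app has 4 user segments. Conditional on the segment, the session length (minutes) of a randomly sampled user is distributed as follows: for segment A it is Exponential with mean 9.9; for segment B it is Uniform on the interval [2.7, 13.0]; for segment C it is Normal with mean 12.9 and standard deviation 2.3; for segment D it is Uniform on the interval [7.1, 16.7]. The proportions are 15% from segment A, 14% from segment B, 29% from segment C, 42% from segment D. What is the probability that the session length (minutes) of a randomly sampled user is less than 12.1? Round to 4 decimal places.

Conditional on each segment, P(X < 12.1): A: 0.705425; B: 0.912621; C: 0.363985; D: 0.520833.
By total probability, P(X < 12.1) = 0.15·0.705425 + 0.14·0.912621 + 0.29·0.363985 + 0.42·0.520833 = 0.557887.

0.5579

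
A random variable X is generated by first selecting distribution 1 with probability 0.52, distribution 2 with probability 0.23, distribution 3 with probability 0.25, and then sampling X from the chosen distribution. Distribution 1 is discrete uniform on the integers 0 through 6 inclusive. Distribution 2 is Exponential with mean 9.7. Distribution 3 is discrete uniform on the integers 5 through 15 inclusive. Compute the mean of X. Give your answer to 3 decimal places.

6.291

Component means — 1: 3; 2: 9.7; 3: 10.
E[X] = 0.52·3 + 0.23·9.7 + 0.25·10 = 6.291.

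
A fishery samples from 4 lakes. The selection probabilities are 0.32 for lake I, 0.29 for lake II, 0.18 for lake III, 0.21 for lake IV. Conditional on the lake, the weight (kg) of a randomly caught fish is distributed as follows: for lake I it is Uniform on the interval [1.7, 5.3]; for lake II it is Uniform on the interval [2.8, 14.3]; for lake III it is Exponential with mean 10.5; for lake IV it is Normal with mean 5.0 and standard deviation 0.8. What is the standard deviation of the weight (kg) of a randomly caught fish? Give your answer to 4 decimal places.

Per component, I: μ=3.5, E[X²]=13.33; II: μ=8.55, E[X²]=84.1233; III: μ=10.5, E[X²]=220.5; IV: μ=5, E[X²]=25.64.
E[X] = 0.32·3.5 + 0.29·8.55 + 0.18·10.5 + 0.21·5 = 6.5395.
E[X²] = 0.32·13.33 + 0.29·84.1233 + 0.18·220.5 + 0.21·25.64 = 73.7358.
Var(X) = E[X²] − (E[X])² = 73.7358 − 42.7651 = 30.9707.
SD(X) = √30.9707 = 5.56513.

5.5651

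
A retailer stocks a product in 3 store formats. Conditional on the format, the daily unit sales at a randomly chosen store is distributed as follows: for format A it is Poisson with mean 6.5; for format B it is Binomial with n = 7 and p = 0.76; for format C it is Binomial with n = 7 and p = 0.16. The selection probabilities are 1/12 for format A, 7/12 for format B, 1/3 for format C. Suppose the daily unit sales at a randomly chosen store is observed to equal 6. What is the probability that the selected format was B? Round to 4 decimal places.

0.9349

Likelihoods P(X=6 | ·): A: 0.157483; B: 0.323736; C: 9.865e-05.
Posterior ∝ prior × likelihood. Numerator for B: 0.583333·0.323736 = 0.188846.
Normalizing constant: 0.0833333·0.157483 + 0.583333·0.323736 + 0.333333·9.865e-05 = 0.202002.
P(B | observation) = 0.188846 / 0.202002 = 0.93487.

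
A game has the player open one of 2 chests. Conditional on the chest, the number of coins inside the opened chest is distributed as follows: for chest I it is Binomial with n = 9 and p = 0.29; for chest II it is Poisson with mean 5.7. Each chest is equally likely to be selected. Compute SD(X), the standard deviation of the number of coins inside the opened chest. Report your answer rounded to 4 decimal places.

Per component, I: μ=2.61, E[X²]=8.6652; II: μ=5.7, E[X²]=38.19.
E[X] = 0.5·2.61 + 0.5·5.7 = 4.155.
E[X²] = 0.5·8.6652 + 0.5·38.19 = 23.4276.
Var(X) = E[X²] − (E[X])² = 23.4276 − 17.264 = 6.16357.
SD(X) = √6.16357 = 2.48265.

2.4827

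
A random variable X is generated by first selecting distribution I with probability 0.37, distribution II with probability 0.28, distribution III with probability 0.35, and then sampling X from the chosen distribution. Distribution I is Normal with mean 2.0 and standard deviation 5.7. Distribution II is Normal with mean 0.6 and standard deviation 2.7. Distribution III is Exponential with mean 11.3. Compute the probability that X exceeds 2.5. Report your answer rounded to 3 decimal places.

0.520

Conditional on each component, P(X > 2.5): I: 0.46505; II: 0.240809; III: 0.801525.
By total probability, P(X > 2.5) = 0.37·0.46505 + 0.28·0.240809 + 0.35·0.801525 = 0.520029.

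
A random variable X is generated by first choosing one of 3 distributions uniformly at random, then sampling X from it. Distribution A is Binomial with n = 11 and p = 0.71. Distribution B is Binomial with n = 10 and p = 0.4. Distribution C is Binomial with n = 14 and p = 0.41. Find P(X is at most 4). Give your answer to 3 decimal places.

Conditional on each component, P(X ≤ 4): A: 0.017856; B: 0.633103; C: 0.254088.
By total probability, P(X ≤ 4) = 0.333333·0.017856 + 0.333333·0.633103 + 0.333333·0.254088 = 0.301682.

0.302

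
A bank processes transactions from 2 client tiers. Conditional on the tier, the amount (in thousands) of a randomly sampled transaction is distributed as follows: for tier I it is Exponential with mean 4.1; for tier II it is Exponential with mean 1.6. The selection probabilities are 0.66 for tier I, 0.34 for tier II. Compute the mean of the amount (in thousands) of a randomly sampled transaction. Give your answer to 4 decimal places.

Component means — I: 4.1; II: 1.6.
E[X] = 0.66·4.1 + 0.34·1.6 = 3.25.

3.2500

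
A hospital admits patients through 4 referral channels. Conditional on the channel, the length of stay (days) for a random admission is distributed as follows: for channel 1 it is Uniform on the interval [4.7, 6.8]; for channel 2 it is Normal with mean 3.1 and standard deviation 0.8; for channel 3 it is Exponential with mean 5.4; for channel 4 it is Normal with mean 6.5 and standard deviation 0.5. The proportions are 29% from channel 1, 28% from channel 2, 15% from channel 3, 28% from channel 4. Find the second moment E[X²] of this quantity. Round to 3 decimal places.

For each component E[X²] = Var + (mean)², giving 1: 33.43; 2: 10.25; 3: 58.32; 4: 42.5.
Overall E[X²] = 0.29·33.43 + 0.28·10.25 + 0.15·58.32 + 0.28·42.5 = 33.2127.

33.213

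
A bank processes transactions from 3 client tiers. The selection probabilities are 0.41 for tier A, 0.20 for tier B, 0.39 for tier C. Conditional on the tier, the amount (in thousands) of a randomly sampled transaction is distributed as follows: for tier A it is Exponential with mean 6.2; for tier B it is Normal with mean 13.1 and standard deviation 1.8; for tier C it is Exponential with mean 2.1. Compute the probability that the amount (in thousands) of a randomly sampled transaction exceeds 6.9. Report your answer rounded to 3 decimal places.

Conditional on each tier, P(X > 6.9): A: 0.328604; B: 0.999714; C: 0.0374139.
By total probability, P(X > 6.9) = 0.41·0.328604 + 0.2·0.999714 + 0.39·0.0374139 = 0.349262.

0.349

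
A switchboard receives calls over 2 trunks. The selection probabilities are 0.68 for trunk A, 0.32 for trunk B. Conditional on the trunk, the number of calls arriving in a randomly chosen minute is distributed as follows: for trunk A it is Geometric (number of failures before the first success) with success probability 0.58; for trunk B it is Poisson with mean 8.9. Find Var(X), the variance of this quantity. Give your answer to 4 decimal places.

18.2424

Per component, A: μ=0.724138, E[X²]=1.77289; B: μ=8.9, E[X²]=88.11.
E[X] = 0.68·0.724138 + 0.32·8.9 = 3.34041.
E[X²] = 0.68·1.77289 + 0.32·88.11 = 29.4008.
Var(X) = E[X²] − (E[X])² = 29.4008 − 11.1584 = 18.2424.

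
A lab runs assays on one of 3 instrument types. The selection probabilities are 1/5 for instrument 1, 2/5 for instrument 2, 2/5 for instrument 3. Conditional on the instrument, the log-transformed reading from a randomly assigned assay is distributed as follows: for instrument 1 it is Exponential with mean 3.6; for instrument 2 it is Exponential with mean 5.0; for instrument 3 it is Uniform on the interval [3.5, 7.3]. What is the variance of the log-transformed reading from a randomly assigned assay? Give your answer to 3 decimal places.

13.515

Per component, 1: μ=3.6, E[X²]=25.92; 2: μ=5, E[X²]=50; 3: μ=5.4, E[X²]=30.3633.
E[X] = 0.2·3.6 + 0.4·5 + 0.4·5.4 = 4.88.
E[X²] = 0.2·25.92 + 0.4·50 + 0.4·30.3633 = 37.3293.
Var(X) = E[X²] − (E[X])² = 37.3293 − 23.8144 = 13.5149.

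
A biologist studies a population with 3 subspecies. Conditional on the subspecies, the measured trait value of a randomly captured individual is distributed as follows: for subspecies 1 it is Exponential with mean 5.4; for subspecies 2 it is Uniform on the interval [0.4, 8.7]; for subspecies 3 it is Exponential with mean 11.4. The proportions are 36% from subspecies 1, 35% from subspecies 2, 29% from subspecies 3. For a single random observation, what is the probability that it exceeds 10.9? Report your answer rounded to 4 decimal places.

Conditional on each subspecies, P(X > 10.9): 1: 0.132852; 2: 0; 3: 0.384374.
By total probability, P(X > 10.9) = 0.36·0.132852 + 0.35·0 + 0.29·0.384374 = 0.159295.

0.1593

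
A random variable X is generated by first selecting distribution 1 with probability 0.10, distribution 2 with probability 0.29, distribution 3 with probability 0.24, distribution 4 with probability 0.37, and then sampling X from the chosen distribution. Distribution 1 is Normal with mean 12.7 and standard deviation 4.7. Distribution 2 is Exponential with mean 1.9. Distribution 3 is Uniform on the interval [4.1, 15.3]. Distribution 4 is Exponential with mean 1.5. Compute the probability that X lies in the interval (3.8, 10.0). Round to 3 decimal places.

Conditional on each component, P(3.8 < X < 10.0): 1: 0.253688; 2: 0.130156; 3: 0.526786; 4: 0.0781213.
By total probability, P(3.8 < X < 10.0) = 0.1·0.253688 + 0.29·0.130156 + 0.24·0.526786 + 0.37·0.0781213 = 0.218448.

0.218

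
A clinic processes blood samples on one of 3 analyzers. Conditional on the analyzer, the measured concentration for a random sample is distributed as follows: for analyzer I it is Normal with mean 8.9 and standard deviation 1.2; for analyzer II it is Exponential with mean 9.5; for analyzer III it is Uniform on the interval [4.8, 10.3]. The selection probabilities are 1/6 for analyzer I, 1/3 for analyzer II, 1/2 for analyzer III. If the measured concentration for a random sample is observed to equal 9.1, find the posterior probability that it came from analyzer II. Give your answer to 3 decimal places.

Likelihoods f(9.1 | ·): I: 0.327866; II: 0.0403895; III: 0.181818.
Posterior ∝ prior × likelihood. Numerator for II: 0.333333·0.0403895 = 0.0134632.
Normalizing constant: 0.166667·0.327866 + 0.333333·0.0403895 + 0.5·0.181818 = 0.159017.
P(II | observation) = 0.0134632 / 0.159017 = 0.084665.

0.085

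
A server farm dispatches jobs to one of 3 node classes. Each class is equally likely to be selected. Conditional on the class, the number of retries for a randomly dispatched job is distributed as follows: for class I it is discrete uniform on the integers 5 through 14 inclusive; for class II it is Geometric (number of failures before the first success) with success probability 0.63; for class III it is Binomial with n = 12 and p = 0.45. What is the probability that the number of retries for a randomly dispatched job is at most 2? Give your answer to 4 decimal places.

0.3305

Conditional on each class, P(X ≤ 2): I: 0; II: 0.949347; III: 0.042142.
By total probability, P(X ≤ 2) = 0.333333·0 + 0.333333·0.949347 + 0.333333·0.042142 = 0.330496.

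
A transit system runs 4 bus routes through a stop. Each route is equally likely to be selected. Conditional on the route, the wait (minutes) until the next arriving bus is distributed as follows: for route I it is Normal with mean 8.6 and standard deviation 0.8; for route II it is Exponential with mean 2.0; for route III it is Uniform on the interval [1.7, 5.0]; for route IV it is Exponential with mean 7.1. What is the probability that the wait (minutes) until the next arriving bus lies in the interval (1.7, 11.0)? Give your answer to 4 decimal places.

0.7492

Conditional on each route, P(1.7 < X < 11.0): I: 0.99865; II: 0.423328; III: 1; IV: 0.574674.
By total probability, P(1.7 < X < 11.0) = 0.25·0.99865 + 0.25·0.423328 + 0.25·1 + 0.25·0.574674 = 0.749163.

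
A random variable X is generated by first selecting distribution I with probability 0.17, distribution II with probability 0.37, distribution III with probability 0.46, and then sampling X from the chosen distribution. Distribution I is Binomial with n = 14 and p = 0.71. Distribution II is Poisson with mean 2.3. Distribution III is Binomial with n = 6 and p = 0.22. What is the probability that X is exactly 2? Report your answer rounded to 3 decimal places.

0.222

Conditional on each component, P(X = 2): I: 1.62306e-05; II: 0.265185; III: 0.268729.
By total probability, P(X = 2) = 0.17·1.62306e-05 + 0.37·0.265185 + 0.46·0.268729 = 0.221737.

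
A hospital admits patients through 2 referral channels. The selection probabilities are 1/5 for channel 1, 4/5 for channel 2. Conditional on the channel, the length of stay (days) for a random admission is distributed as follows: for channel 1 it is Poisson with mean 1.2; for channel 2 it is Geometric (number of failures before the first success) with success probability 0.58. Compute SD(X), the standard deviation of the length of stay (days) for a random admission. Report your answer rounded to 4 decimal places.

1.1292

Per component, 1: μ=1.2, E[X²]=2.64; 2: μ=0.724138, E[X²]=1.77289.
E[X] = 0.2·1.2 + 0.8·0.724138 = 0.81931.
E[X²] = 0.2·2.64 + 0.8·1.77289 = 1.94631.
Var(X) = E[X²] − (E[X])² = 1.94631 − 0.671269 = 1.27504.
SD(X) = √1.27504 = 1.12918.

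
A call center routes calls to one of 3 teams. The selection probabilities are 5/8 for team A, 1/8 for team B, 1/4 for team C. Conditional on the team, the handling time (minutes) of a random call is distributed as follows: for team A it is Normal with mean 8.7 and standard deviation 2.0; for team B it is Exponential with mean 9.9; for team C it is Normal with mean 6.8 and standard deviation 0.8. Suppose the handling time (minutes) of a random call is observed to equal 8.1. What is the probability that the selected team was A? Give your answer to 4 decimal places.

Likelihoods f(8.1 | ·): A: 0.190694; B: 0.044569; C: 0.133173.
Posterior ∝ prior × likelihood. Numerator for A: 0.625·0.190694 = 0.119184.
Normalizing constant: 0.625·0.190694 + 0.125·0.044569 + 0.25·0.133173 = 0.158048.
P(A | observation) = 0.119184 / 0.158048 = 0.754098.

0.7541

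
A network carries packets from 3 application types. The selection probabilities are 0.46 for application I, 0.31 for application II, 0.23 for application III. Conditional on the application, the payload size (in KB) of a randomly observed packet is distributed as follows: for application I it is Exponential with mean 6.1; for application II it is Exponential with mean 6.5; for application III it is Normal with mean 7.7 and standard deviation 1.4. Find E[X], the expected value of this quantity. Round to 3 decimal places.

Component means — I: 6.1; II: 6.5; III: 7.7.
E[X] = 0.46·6.1 + 0.31·6.5 + 0.23·7.7 = 6.592.

6.592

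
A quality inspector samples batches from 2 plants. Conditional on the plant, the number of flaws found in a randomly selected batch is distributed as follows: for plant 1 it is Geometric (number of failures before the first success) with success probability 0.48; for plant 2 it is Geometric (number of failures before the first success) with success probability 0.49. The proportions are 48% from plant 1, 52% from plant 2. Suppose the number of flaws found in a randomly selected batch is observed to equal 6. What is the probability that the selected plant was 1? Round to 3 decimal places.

0.504

Likelihoods P(X=6 | ·): 1: 0.00948989; 2: 0.00862218.
Posterior ∝ prior × likelihood. Numerator for 1: 0.48·0.00948989 = 0.00455515.
Normalizing constant: 0.48·0.00948989 + 0.52·0.00862218 = 0.00903868.
P(1 | observation) = 0.00455515 / 0.00903868 = 0.503962.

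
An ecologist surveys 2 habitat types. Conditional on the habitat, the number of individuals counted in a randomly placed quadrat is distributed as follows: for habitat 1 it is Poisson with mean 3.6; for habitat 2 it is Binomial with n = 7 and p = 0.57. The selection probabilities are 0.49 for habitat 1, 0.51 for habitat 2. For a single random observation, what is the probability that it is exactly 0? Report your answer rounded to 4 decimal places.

0.0148

Conditional on each habitat, P(X = 0): 1: 0.0273237; 2: 0.00271819.
By total probability, P(X = 0) = 0.49·0.0273237 + 0.51·0.00271819 = 0.0147749.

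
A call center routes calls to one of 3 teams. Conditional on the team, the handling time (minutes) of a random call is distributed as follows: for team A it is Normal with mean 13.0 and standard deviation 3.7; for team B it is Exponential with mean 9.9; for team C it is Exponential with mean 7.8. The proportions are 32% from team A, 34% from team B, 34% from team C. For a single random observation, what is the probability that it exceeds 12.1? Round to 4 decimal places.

Conditional on each team, P(X > 12.1): A: 0.596092; B: 0.294575; C: 0.211976.
By total probability, P(X > 12.1) = 0.32·0.596092 + 0.34·0.294575 + 0.34·0.211976 = 0.362977.

0.3630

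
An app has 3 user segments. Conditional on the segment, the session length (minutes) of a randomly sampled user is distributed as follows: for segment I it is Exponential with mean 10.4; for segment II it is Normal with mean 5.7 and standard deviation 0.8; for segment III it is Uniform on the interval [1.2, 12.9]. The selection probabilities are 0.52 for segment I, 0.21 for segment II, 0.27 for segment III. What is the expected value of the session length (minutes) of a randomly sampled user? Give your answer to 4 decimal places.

Component means — I: 10.4; II: 5.7; III: 7.05.
E[X] = 0.52·10.4 + 0.21·5.7 + 0.27·7.05 = 8.5085.

8.5085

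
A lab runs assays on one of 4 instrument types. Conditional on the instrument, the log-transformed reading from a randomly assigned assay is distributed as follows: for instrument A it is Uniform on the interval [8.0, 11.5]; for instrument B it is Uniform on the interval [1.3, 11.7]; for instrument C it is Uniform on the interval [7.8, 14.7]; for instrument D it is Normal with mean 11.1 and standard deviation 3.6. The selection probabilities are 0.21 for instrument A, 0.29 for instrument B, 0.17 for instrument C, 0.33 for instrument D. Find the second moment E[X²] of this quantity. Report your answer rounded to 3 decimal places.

For each component E[X²] = Var + (mean)², giving A: 96.0833; B: 51.2633; C: 130.53; D: 136.17.
Overall E[X²] = 0.21·96.0833 + 0.29·51.2633 + 0.17·130.53 + 0.33·136.17 = 102.17.

102.170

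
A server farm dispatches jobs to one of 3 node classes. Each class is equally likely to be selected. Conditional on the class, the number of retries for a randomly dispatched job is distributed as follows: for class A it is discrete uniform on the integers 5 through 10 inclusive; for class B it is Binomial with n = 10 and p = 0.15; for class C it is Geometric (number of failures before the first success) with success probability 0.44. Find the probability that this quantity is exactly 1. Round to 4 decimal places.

0.1979

Conditional on each class, P(X = 1): A: 0; B: 0.347425; C: 0.2464.
By total probability, P(X = 1) = 0.333333·0 + 0.333333·0.347425 + 0.333333·0.2464 = 0.197942.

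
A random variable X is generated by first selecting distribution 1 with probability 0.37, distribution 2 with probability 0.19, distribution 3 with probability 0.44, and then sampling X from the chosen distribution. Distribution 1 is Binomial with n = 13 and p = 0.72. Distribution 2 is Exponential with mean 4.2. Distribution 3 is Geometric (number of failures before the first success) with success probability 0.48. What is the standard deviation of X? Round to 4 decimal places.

4.3761

Per component, 1: μ=9.36, E[X²]=90.2304; 2: μ=4.2, E[X²]=35.28; 3: μ=1.08333, E[X²]=3.43056.
E[X] = 0.37·9.36 + 0.19·4.2 + 0.44·1.08333 = 4.73787.
E[X²] = 0.37·90.2304 + 0.19·35.28 + 0.44·3.43056 = 41.5979.
Var(X) = E[X²] − (E[X])² = 41.5979 − 22.4474 = 19.1505.
SD(X) = √19.1505 = 4.37613.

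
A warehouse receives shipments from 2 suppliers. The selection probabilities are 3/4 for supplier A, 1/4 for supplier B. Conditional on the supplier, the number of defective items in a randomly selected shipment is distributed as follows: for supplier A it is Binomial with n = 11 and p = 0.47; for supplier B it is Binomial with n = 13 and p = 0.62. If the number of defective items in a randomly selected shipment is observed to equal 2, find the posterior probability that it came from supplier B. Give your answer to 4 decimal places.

0.0059

Likelihoods P(X=2 | ·): A: 0.0400905; B: 0.000715315.
Posterior ∝ prior × likelihood. Numerator for B: 0.25·0.000715315 = 0.000178829.
Normalizing constant: 0.75·0.0400905 + 0.25·0.000715315 = 0.0302467.
P(B | observation) = 0.000178829 / 0.0302467 = 0.00591234.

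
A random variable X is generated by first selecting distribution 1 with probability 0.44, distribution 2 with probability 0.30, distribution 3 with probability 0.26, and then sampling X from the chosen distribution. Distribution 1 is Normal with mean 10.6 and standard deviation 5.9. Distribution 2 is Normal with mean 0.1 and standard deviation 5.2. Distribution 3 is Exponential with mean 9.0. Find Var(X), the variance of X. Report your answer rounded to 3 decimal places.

65.513

Per component, 1: μ=10.6, E[X²]=147.17; 2: μ=0.1, E[X²]=27.05; 3: μ=9, E[X²]=162.
E[X] = 0.44·10.6 + 0.3·0.1 + 0.26·9 = 7.034.
E[X²] = 0.44·147.17 + 0.3·27.05 + 0.26·162 = 114.99.
Var(X) = E[X²] − (E[X])² = 114.99 − 49.4772 = 65.5126.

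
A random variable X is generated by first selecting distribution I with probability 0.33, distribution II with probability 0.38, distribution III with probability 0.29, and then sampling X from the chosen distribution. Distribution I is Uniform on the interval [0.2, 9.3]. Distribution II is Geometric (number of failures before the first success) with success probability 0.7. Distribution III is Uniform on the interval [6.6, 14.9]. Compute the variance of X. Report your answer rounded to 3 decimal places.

Per component, I: μ=4.75, E[X²]=29.4633; II: μ=0.428571, E[X²]=0.795918; III: μ=10.75, E[X²]=121.303.
E[X] = 0.33·4.75 + 0.38·0.428571 + 0.29·10.75 = 4.84786.
E[X²] = 0.33·29.4633 + 0.38·0.795918 + 0.29·121.303 = 45.2033.
Var(X) = E[X²] − (E[X])² = 45.2033 − 23.5017 = 21.7016.

21.702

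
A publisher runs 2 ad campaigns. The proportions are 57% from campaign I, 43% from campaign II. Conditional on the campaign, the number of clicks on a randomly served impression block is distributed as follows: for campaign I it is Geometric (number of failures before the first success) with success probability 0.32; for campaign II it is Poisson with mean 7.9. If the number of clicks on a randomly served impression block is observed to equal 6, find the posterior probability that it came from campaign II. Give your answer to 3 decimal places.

Likelihoods P(X=6 | ·): I: 0.0316376; II: 0.125171.
Posterior ∝ prior × likelihood. Numerator for II: 0.43·0.125171 = 0.0538235.
Normalizing constant: 0.57·0.0316376 + 0.43·0.125171 = 0.0718569.
P(II | observation) = 0.0538235 / 0.0718569 = 0.749037.

0.749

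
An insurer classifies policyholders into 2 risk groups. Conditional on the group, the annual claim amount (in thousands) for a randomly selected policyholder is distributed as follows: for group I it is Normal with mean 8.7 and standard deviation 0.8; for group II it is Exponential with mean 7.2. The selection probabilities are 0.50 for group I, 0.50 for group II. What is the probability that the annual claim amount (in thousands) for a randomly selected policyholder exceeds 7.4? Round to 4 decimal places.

Conditional on each group, P(X > 7.4): I: 0.947919; II: 0.357801.
By total probability, P(X > 7.4) = 0.5·0.947919 + 0.5·0.357801 = 0.65286.

0.6529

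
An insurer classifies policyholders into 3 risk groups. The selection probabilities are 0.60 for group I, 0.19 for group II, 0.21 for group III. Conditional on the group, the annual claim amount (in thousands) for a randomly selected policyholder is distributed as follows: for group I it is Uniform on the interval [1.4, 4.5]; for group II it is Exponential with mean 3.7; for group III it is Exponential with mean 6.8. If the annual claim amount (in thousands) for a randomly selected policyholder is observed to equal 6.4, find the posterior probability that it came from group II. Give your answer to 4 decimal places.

Likelihoods f(6.4 | ·): I: 0; II: 0.0479277; III: 0.0573777.
Posterior ∝ prior × likelihood. Numerator for II: 0.19·0.0479277 = 0.00910625.
Normalizing constant: 0.6·0 + 0.19·0.0479277 + 0.21·0.0573777 = 0.0211556.
P(II | observation) = 0.00910625 / 0.0211556 = 0.430442.

0.4304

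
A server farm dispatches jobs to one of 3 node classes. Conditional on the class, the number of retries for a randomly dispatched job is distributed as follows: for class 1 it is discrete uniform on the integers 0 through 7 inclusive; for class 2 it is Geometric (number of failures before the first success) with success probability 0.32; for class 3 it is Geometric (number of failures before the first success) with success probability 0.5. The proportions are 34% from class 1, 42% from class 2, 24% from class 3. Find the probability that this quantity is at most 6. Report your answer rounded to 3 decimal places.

Conditional on each class, P(X ≤ 6): 1: 0.875; 2: 0.93277; 3: 0.992188.
By total probability, P(X ≤ 6) = 0.34·0.875 + 0.42·0.93277 + 0.24·0.992188 = 0.927388.

0.927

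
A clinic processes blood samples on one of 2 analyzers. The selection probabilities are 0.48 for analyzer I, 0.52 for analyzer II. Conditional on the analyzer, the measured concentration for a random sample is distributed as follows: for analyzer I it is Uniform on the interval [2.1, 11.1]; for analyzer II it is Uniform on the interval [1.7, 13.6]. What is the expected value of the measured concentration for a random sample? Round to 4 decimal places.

Component means — I: 6.6; II: 7.65.
E[X] = 0.48·6.6 + 0.52·7.65 = 7.146.

7.1460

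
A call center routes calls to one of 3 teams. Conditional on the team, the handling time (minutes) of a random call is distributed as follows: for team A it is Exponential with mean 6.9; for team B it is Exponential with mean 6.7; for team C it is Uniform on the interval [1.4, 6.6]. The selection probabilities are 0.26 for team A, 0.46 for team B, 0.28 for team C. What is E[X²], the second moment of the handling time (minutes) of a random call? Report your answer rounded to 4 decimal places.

For each component E[X²] = Var + (mean)², giving A: 95.22; B: 89.78; C: 18.2533.
Overall E[X²] = 0.26·95.22 + 0.46·89.78 + 0.28·18.2533 = 71.1669.

71.1669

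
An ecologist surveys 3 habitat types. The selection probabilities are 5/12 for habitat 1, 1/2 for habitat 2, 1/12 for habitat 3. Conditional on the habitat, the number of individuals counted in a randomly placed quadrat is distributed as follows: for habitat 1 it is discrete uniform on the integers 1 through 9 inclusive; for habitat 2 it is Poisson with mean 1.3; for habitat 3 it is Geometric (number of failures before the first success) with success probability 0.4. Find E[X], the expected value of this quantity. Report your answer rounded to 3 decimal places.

2.858

Component means — 1: 5; 2: 1.3; 3: 1.5.
E[X] = 0.416667·5 + 0.5·1.3 + 0.0833333·1.5 = 2.85833.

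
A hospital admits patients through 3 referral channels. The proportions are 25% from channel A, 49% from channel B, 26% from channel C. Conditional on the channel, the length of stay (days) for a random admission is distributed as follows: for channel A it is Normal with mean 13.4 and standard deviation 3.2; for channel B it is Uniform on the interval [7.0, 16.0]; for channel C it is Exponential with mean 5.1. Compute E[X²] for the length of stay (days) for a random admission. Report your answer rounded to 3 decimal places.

129.085

For each component E[X²] = Var + (mean)², giving A: 189.8; B: 139; C: 52.02.
Overall E[X²] = 0.25·189.8 + 0.49·139 + 0.26·52.02 = 129.085.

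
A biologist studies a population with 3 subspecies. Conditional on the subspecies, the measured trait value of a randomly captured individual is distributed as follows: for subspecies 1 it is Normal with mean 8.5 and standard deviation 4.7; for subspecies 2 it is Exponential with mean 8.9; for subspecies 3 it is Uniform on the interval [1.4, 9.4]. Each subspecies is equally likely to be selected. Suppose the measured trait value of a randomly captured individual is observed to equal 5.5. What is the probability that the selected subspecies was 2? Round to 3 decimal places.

Likelihoods f(5.5 | ·): 1: 0.0692375; 2: 0.0605656; 3: 0.125.
Posterior ∝ prior × likelihood. Numerator for 2: 0.333333·0.0605656 = 0.0201885.
Normalizing constant: 0.333333·0.0692375 + 0.333333·0.0605656 + 0.333333·0.125 = 0.0849343.
P(2 | observation) = 0.0201885 / 0.0849343 = 0.237696.

0.238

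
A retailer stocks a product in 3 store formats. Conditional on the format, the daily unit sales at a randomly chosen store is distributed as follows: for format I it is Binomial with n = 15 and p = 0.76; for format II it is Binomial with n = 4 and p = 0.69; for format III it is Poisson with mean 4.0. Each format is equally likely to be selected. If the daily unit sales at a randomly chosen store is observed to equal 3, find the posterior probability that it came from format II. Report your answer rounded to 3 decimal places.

0.676

Likelihoods P(X=3 | ·): I: 7.29436e-06; II: 0.407351; III: 0.195367.
Posterior ∝ prior × likelihood. Numerator for II: 0.333333·0.407351 = 0.135784.
Normalizing constant: 0.333333·7.29436e-06 + 0.333333·0.407351 + 0.333333·0.195367 = 0.200908.
P(II | observation) = 0.135784 / 0.200908 = 0.675849.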